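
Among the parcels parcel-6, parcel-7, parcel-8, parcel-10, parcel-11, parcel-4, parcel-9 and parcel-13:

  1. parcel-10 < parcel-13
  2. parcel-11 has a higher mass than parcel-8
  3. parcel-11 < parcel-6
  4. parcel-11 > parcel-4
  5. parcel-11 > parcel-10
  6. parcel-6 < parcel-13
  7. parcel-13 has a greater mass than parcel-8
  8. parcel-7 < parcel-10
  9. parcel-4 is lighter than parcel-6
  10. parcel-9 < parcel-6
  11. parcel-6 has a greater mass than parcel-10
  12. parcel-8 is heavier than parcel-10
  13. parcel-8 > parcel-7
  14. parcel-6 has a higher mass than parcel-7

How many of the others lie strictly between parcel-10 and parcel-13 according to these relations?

3

Chaining upward from parcel-10 reaches: parcel-8, parcel-11, parcel-6.
Chaining downward from parcel-13 reaches: parcel-4, parcel-7, parcel-8, parcel-11, parcel-9, parcel-6.
Strictly between parcel-10 and parcel-13 are those in both lists: parcel-8, parcel-11, parcel-6 — 3 elements.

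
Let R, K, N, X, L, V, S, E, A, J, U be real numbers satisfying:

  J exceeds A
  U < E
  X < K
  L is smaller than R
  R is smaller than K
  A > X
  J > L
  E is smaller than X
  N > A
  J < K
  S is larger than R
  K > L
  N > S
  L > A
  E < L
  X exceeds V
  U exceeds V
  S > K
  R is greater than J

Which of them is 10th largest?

U

Chaining the given pairs: V < U < E < X < A < L < J < R < K < S < N.
The 10th largest is U.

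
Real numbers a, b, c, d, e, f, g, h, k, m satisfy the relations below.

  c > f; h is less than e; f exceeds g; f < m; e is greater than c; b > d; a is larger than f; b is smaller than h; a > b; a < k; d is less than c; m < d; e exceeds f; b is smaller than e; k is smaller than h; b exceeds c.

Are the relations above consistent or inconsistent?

The single ordering g < f < m < d < c < b < a < k < h < e satisfies every listed relation, so no contradiction arises.

consistent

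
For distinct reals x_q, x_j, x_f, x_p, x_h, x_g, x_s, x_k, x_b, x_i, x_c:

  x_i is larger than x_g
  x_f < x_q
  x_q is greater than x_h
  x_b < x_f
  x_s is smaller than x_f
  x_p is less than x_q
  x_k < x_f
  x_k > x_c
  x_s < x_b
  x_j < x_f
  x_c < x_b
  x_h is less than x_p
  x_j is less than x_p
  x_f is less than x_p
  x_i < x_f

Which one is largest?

x_q

Chaining downward from x_q: directly below it, x_h, x_f, x_p; then x_s, x_j, x_b, x_i, x_k; then x_c, x_g.
That covers every other element, and nothing is given above x_q, so x_q is the largest.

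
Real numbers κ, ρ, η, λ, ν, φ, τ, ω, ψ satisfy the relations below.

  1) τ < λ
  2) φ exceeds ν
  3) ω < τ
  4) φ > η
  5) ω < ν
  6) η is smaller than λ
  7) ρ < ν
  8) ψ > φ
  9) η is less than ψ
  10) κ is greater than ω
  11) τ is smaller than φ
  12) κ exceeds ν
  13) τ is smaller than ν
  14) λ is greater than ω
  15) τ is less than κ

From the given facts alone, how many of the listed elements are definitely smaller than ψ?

6

From ψ the given relations immediately reach η, φ.
From those, τ, ν — 4 in total.
From those, ρ, ω — 6 in total.
No other element is forced below ψ by the given relations, so the count is 6.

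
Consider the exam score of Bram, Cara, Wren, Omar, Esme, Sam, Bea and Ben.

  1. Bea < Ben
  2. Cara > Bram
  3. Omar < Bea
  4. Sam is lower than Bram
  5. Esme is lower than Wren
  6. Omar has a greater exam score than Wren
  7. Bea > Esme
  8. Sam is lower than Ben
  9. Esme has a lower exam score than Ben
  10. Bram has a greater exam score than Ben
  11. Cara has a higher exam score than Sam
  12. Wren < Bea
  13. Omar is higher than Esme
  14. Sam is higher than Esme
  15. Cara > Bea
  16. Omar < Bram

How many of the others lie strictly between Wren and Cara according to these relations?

4

Chaining upward from Wren reaches: Omar, Bea, Ben, Bram.
Chaining downward from Cara reaches: Esme, Omar, Bea, Sam, Ben, Bram.
Strictly between Wren and Cara are those in both lists: Omar, Bea, Ben, Bram — 4 elements.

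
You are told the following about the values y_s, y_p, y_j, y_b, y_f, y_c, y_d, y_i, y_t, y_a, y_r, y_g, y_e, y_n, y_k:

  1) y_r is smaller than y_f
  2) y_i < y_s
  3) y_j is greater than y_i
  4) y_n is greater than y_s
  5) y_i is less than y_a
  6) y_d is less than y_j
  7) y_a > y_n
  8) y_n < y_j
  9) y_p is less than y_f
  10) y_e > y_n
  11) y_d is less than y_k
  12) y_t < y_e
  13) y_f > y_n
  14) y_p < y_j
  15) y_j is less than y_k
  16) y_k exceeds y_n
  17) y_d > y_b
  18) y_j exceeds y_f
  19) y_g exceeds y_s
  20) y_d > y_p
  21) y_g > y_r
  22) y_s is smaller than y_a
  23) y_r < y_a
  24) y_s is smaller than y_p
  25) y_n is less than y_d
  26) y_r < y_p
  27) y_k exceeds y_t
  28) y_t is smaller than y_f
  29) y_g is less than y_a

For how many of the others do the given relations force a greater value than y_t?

From y_t the given relations immediately reach y_f, y_e, y_k.
From those, y_j — 4 in total.
No other element is forced above y_t by the given relations, so the count is 4.

4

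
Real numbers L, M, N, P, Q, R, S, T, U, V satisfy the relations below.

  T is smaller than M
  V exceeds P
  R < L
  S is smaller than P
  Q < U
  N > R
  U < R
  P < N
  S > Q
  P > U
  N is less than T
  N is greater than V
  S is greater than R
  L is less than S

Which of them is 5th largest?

P

Piecing the relations together gives one ordering: Q < U < R < L < S < P < V < N < T < M.
The 5th largest is P.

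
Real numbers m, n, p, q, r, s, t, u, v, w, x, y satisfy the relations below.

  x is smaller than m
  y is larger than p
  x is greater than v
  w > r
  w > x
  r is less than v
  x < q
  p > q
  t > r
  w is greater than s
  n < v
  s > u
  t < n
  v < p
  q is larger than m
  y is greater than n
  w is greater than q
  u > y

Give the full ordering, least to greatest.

Nothing is placed below r, so it is least; from there r < t; t < n; n < v; v < x; x < m; m < q; q < p; p < y; y < u; u < s; s < w, each given directly.

r < t < n < v < x < m < q < p < y < u < s < w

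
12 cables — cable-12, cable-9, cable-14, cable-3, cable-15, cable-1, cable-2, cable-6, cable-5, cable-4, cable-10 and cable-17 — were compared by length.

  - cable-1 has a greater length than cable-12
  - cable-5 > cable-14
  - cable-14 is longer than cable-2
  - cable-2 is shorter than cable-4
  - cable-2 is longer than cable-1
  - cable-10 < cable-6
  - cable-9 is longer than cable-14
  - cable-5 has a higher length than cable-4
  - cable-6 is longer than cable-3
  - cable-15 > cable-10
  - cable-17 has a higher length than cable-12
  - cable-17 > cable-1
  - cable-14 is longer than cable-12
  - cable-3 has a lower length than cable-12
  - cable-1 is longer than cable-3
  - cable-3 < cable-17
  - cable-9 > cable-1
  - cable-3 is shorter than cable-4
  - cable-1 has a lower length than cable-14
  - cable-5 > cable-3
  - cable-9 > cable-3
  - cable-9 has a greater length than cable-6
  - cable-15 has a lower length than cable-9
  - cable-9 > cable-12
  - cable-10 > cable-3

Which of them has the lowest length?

cable-12 is not least since cable-3 < cable-12; cable-1 is not least since cable-3 < cable-1; cable-17 is not least since cable-12 < cable-17; cable-2 is not least since cable-1 < cable-2; cable-10 is not least since cable-3 < cable-10; cable-6 is not least since cable-10 < cable-6; cable-4 is not least since cable-3 < cable-4; cable-15 is not least since cable-10 < cable-15; cable-14 is not least since cable-2 < cable-14; cable-5 is not least since cable-4 < cable-5; cable-9 is not least since cable-14 < cable-9.
Only cable-3 has nothing below it, so cable-3 is the lowest length.

cable-3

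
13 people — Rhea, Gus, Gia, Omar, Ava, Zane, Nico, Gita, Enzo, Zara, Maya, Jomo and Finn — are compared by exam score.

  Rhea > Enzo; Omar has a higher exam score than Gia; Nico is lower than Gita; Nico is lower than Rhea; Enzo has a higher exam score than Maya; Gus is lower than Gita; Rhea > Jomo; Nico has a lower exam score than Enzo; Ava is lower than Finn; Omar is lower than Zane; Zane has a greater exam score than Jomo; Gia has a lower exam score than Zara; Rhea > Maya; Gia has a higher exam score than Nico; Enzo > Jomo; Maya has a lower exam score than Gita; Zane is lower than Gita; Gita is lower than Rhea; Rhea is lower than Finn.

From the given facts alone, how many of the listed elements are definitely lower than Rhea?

Directly below Rhea: Nico, Maya, Jomo, Gita, Enzo.
One step further: Gus, Zane (7 so far).
One step further: Omar (8 so far).
One step further: Gia (9 so far).
No other element is forced below Rhea by the given relations, so the count is 9.

9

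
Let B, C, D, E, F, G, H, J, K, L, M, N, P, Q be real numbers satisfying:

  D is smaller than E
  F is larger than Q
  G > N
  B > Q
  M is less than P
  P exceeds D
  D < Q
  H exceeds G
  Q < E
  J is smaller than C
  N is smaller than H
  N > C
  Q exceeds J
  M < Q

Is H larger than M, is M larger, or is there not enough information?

undetermined

Following every chain through M: above M we get P, Q, F, E, B.
H is not reached, and no chain runs the other way from H to M.
So the given relations leave the order of M and H undetermined.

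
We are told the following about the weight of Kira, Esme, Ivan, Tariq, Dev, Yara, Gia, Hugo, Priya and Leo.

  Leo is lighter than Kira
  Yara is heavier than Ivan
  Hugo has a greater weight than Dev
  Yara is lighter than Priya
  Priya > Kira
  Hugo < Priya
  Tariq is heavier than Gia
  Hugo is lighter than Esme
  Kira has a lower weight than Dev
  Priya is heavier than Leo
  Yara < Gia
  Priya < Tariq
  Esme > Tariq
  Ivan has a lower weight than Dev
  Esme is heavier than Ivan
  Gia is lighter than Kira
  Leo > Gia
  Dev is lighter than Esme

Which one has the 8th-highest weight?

Gia

Chaining the given pairs: Ivan < Yara < Gia < Leo < Kira < Dev < Hugo < Priya < Tariq < Esme.
Counting 8 from the largest end gives Gia.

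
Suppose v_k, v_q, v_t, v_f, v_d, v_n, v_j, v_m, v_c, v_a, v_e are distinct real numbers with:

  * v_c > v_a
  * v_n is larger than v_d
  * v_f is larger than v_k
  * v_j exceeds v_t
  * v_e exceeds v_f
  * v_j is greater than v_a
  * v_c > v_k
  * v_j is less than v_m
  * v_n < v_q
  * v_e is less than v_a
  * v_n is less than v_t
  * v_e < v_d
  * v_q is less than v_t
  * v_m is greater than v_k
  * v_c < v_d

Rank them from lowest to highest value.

v_k < v_f < v_e < v_a < v_c < v_d < v_n < v_q < v_t < v_j < v_m

Each adjacent pair is fixed by a given relation: v_k < v_f; v_f < v_e; v_e < v_a; v_a < v_c; v_c < v_d; v_d < v_n; v_n < v_q; v_q < v_t; v_t < v_j; v_j < v_m. Chaining them end to end gives the full order.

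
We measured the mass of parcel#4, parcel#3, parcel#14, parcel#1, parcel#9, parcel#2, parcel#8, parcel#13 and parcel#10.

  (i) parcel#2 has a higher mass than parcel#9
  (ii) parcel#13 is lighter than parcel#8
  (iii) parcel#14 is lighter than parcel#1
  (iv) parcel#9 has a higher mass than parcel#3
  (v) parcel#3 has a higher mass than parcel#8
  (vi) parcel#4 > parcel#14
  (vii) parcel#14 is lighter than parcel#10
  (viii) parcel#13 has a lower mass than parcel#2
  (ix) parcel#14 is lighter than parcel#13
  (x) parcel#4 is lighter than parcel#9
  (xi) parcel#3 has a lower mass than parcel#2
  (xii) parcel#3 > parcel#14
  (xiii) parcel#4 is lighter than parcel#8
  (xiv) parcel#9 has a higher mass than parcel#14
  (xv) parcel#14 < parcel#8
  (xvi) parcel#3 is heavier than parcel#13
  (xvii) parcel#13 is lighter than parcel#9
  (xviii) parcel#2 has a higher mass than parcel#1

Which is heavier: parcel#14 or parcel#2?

parcel#2

parcel#14 < parcel#4 and parcel#4 < parcel#8 give parcel#14 < parcel#8.
With parcel#8 < parcel#3: parcel#14 < parcel#4 < parcel#8 < parcel#3.
With parcel#3 < parcel#9: parcel#14 < parcel#4 < parcel#8 < parcel#3 < parcel#9.
With parcel#9 < parcel#2: parcel#14 < parcel#4 < parcel#8 < parcel#3 < parcel#9 < parcel#2.
So parcel#14 < parcel#2; parcel#2 is the heavier of the two.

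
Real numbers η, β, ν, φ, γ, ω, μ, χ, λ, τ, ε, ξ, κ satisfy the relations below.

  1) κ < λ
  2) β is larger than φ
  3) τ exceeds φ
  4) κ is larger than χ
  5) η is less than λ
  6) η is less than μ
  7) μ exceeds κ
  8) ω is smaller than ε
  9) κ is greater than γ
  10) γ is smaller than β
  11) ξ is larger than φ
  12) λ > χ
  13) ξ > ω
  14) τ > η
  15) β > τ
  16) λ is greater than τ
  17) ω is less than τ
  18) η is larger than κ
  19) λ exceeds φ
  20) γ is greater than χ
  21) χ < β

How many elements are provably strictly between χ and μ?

3

Chaining upward from χ reaches: γ, κ, η, τ, β, λ.
Chaining downward from μ reaches: γ, κ, η.
Strictly between χ and μ are those in both lists: γ, κ, η — 3 elements.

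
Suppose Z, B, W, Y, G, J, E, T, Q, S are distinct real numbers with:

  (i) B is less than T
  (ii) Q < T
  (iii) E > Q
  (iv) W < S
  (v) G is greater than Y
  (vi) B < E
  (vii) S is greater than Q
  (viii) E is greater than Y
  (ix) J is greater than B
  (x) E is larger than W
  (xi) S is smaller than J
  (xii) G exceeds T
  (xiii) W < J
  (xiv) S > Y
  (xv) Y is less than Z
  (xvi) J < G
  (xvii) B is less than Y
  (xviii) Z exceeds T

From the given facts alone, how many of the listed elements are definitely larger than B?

Directly above B: Y, T, J, E.
One step further: S, G, Z (7 so far).
No other element is forced above B by the given relations, so the count is 7.

7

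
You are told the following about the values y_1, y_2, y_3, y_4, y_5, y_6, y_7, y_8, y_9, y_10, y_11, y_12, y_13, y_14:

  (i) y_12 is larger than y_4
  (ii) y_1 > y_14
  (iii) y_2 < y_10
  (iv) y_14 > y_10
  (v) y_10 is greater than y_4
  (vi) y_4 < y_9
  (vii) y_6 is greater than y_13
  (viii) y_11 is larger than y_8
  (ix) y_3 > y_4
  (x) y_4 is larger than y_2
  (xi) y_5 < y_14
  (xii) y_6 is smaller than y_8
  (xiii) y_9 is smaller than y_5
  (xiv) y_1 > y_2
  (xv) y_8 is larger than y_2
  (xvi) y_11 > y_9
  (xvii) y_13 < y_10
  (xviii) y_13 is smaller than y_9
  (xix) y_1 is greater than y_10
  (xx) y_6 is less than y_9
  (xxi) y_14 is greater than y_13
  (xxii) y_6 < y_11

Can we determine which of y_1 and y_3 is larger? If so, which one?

Following every chain through y_3: below y_3 we get y_2, y_4.
y_1 is not reached, and no chain runs the other way from y_1 to y_3.
So the given relations leave the order of y_3 and y_1 undetermined.

undetermined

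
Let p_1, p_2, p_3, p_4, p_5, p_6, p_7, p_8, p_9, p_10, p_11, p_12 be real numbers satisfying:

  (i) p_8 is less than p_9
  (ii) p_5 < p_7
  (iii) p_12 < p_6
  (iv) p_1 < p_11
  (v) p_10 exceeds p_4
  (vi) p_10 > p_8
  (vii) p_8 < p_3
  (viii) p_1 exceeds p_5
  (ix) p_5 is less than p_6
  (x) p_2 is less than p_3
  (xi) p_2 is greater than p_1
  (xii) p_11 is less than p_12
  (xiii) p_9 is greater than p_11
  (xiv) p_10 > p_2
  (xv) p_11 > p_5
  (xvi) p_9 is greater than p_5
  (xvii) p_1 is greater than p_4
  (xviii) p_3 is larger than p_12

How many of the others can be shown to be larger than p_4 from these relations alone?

From p_4 the given relations immediately reach p_1, p_10.
From those, p_11, p_2 — 4 in total.
From those, p_9, p_12, p_3 — 7 in total.
From those, p_6 — 8 in total.
Nothing else is reachable above p_4; 8 in all.

8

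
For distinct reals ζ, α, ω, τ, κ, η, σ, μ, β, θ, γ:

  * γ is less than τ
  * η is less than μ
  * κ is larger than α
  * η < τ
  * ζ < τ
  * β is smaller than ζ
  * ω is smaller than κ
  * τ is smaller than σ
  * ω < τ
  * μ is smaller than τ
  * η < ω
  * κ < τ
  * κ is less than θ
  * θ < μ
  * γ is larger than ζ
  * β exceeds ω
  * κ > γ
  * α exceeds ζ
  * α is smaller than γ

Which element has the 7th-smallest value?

Piecing the relations together gives one ordering: η < ω < β < ζ < α < γ < κ < θ < μ < τ < σ.
The 7th smallest is κ.

κ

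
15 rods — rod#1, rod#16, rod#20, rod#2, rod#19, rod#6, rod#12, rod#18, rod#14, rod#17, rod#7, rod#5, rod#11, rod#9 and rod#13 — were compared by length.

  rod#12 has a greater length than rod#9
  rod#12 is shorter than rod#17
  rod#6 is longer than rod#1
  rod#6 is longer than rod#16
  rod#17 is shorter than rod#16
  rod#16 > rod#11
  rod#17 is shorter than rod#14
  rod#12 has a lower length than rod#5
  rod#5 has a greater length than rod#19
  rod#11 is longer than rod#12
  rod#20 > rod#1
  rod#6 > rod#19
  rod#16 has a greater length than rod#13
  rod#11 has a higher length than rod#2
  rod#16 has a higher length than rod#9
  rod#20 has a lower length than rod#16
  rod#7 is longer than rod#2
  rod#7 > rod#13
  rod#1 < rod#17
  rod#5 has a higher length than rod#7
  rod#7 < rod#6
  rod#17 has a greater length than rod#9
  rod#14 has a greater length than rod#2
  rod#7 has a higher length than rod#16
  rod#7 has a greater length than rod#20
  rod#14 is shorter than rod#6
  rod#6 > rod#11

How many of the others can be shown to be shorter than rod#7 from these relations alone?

9

Directly below rod#7: rod#2, rod#20, rod#13, rod#16.
One step further: rod#1, rod#9, rod#17, rod#11 (8 so far).
One step further: rod#12 (9 so far).
Nothing else is reachable below rod#7; 9 in all.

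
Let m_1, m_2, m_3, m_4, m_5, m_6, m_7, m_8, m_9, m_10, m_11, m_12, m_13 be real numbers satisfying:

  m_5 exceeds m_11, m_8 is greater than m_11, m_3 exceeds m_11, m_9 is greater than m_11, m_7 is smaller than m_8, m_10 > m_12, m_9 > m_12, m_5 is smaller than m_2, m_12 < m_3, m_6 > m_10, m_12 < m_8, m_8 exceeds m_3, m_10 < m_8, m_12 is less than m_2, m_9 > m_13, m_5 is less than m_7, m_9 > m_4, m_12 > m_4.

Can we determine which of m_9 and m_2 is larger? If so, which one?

undetermined

Following every chain through m_9: below m_9 we get m_13, m_11, m_4, m_12.
m_2 is not reached, and no chain runs the other way from m_2 to m_9.
So the given relations leave the order of m_9 and m_2 undetermined.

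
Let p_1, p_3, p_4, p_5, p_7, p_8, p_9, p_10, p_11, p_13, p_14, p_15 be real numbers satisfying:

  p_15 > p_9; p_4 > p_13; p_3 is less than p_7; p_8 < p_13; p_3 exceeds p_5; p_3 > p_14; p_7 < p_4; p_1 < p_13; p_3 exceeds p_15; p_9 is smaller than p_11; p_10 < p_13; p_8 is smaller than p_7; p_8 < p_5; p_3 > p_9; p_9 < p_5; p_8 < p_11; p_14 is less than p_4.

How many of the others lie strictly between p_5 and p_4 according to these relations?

2

The relations place p_5 below p_4. An element lies strictly between them when it is forced above p_5 and also forced below p_4.
Above p_5: {p_3, p_7}. Below p_4: {p_14, p_9, p_8, p_10, p_1, p_15, p_3, p_7, p_13}.
Intersection: {p_3, p_7} — 2.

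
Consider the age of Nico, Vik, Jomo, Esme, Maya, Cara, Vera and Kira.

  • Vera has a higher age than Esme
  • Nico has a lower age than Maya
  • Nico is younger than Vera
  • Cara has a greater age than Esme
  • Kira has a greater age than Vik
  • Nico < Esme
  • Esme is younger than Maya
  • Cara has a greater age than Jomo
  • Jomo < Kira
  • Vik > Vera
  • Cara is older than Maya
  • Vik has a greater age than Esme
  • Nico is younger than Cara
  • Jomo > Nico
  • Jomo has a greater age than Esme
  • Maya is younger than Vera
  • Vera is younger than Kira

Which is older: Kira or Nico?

Kira

Nico < Esme < Maya < Vera < Vik < Kira, by transitivity through Esme, Maya, Vera, Vik.
So Nico < Kira; Kira is the older of the two.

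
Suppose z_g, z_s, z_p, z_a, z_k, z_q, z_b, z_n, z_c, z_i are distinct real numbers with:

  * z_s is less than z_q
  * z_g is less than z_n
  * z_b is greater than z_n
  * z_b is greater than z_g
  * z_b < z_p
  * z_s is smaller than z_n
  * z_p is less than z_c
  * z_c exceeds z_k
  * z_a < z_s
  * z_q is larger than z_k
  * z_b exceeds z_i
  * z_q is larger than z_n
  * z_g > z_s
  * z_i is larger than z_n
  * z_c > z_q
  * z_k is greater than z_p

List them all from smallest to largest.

Nothing is placed below z_a, so it is least; from there z_a < z_s; z_s < z_g; z_g < z_n; z_n < z_i; z_i < z_b; z_b < z_p; z_p < z_k; z_k < z_q; z_q < z_c, each given directly.

z_a < z_s < z_g < z_n < z_i < z_b < z_p < z_k < z_q < z_c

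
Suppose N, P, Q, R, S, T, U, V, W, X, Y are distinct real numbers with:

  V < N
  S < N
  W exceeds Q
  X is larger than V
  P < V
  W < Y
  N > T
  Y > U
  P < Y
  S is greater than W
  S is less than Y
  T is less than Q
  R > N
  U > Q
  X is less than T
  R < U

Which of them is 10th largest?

The consecutive relations fix a unique order: P < V < X < T < Q < W < S < N < R < U < Y.
The 10th largest is V.

V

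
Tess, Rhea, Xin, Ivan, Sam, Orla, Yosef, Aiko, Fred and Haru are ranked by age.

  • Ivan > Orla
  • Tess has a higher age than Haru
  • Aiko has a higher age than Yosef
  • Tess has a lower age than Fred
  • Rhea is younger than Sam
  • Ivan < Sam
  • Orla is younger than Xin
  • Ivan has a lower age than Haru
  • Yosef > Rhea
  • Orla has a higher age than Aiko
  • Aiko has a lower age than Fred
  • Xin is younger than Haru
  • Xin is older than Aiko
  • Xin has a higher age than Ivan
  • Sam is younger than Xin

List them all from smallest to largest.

Each adjacent pair is fixed by a given relation: Rhea < Yosef; Yosef < Aiko; Aiko < Orla; Orla < Ivan; Ivan < Sam; Sam < Xin; Xin < Haru; Haru < Tess; Tess < Fred. Chaining them end to end gives the full order.

Rhea < Yosef < Aiko < Orla < Ivan < Sam < Xin < Haru < Tess < Fred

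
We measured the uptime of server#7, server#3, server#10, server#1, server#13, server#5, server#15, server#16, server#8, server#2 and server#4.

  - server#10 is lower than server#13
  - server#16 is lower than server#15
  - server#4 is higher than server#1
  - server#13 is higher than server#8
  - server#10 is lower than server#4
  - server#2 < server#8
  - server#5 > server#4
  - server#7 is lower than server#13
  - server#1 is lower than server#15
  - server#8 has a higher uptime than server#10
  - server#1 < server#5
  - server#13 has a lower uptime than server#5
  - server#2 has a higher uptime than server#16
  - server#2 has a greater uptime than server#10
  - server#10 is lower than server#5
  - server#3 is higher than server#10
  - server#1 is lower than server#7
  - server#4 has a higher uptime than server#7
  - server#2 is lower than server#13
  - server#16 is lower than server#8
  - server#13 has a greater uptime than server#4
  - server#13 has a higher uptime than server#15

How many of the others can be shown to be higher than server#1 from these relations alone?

5

From server#1 the given relations immediately reach server#7, server#15, server#4, server#5.
From those, server#13 — 5 in total.
Nothing else is reachable above server#1; 5 in all.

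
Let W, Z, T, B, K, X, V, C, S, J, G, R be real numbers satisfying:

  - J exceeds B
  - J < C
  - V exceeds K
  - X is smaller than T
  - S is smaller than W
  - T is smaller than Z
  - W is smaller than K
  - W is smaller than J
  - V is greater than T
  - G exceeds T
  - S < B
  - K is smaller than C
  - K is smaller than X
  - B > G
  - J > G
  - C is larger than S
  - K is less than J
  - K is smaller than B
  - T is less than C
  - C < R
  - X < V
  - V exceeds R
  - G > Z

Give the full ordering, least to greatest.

Nothing is placed below S, so it is least; from there S < W; W < K; K < X; X < T; T < Z; Z < G; G < B; B < J; J < C; C < R; R < V, each given directly.

S < W < K < X < T < Z < G < B < J < C < R < V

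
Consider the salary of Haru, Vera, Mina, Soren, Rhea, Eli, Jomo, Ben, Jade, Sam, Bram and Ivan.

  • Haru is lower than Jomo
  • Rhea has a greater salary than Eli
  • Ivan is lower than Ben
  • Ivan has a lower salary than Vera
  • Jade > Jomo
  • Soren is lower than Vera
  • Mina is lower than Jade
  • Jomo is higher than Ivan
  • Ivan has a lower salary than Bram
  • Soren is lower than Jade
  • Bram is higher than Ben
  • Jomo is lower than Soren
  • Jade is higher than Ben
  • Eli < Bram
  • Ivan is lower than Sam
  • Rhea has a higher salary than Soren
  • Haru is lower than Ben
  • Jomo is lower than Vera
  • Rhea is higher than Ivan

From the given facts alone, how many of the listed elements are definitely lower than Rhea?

The elements the relations force below Rhea are Haru, Ivan, Eli, Jomo, Soren — no chain reaches any other.
That is 5.

5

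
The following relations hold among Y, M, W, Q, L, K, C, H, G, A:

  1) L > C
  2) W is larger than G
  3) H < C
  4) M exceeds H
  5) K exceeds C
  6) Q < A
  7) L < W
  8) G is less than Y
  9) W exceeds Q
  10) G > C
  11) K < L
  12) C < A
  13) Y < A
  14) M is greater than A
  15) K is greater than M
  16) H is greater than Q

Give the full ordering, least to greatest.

Q < H < C < G < Y < A < M < K < L < W

The consecutive links are each given: Q < H; H < C; C < G; G < Y; Y < A; A < M; M < K; K < L; L < W.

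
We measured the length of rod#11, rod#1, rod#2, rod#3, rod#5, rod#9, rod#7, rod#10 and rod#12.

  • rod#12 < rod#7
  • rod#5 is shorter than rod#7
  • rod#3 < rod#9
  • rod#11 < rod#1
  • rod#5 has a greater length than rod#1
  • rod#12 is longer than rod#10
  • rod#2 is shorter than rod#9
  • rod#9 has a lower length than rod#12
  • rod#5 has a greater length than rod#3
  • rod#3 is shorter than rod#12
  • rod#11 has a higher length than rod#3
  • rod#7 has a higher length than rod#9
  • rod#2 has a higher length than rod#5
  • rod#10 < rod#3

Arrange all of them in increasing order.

Each adjacent pair is fixed by a given relation: rod#10 < rod#3; rod#3 < rod#11; rod#11 < rod#1; rod#1 < rod#5; rod#5 < rod#2; rod#2 < rod#9; rod#9 < rod#12; rod#12 < rod#7. Chaining them end to end gives the full order.

rod#10 < rod#3 < rod#11 < rod#1 < rod#5 < rod#2 < rod#9 < rod#12 < rod#7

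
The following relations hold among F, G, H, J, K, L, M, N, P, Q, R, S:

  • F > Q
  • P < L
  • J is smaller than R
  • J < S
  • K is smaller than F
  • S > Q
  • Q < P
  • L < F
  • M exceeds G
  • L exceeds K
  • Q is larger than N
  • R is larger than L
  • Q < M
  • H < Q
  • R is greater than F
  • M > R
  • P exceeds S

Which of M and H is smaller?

H

H < Q and Q < S give H < S.
With S < P: H < Q < S < P.
With P < L: H < Q < S < P < L.
Then L < F extends the chain to F.
Then F < R extends the chain to R.
With R < M: H < Q < S < P < L < F < R < M.
So H < M; H is the smaller of the two.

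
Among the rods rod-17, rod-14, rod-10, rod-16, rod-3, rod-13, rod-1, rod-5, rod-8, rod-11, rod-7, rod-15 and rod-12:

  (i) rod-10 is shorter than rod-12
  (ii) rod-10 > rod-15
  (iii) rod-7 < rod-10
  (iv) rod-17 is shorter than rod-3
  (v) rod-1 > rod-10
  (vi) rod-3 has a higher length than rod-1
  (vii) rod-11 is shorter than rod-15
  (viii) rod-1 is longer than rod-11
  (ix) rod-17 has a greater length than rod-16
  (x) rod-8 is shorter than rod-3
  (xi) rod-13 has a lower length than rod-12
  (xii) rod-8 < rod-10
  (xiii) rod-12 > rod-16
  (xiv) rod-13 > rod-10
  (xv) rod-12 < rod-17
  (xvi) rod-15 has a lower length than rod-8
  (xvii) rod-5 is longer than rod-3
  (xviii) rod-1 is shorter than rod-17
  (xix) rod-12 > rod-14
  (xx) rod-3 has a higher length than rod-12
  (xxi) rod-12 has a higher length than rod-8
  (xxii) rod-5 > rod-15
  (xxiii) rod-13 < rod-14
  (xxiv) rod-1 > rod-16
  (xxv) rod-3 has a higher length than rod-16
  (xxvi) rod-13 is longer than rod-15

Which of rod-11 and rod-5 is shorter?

rod-11

Link the given pairs in sequence: rod-11 < rod-15; rod-15 < rod-8; rod-8 < rod-10; rod-10 < rod-13; rod-13 < rod-14; rod-14 < rod-12; rod-12 < rod-17; rod-17 < rod-3; rod-3 < rod-5.
Together: rod-11 < rod-15 < rod-8 < rod-10 < rod-13 < rod-14 < rod-12 < rod-17 < rod-3 < rod-5.
So rod-11 < rod-5; rod-11 is the shorter of the two.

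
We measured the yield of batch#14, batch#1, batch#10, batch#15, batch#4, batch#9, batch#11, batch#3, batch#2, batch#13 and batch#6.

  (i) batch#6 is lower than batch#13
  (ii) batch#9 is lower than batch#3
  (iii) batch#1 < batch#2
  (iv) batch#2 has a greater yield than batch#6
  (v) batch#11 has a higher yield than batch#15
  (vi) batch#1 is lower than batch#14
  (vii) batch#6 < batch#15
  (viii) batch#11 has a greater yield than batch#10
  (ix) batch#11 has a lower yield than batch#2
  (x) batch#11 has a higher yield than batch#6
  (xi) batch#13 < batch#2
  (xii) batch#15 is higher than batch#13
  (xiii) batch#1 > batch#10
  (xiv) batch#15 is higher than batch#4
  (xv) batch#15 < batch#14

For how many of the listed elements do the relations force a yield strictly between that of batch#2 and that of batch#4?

2

The relations place batch#4 below batch#2. An element lies strictly between them when it is forced above batch#4 and also forced below batch#2.
Above batch#4: {batch#15, batch#11, batch#14}. Below batch#2: {batch#6, batch#13, batch#10, batch#15, batch#11, batch#1}.
Intersection: {batch#15, batch#11} — 2.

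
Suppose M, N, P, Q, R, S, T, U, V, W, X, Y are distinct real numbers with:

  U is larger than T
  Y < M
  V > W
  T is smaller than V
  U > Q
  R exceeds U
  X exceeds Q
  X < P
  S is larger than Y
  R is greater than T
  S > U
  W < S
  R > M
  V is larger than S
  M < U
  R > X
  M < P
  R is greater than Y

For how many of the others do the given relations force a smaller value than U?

4

From U the given relations immediately reach Q, T, M.
From those, Y — 4 in total.
Nothing else is reachable below U; 4 in all.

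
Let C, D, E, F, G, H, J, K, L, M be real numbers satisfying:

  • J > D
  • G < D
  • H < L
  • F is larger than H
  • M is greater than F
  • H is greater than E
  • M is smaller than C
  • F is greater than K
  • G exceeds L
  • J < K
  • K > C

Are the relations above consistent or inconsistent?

We have C < K stated directly, yet also K < F < M < C by chaining the others — so K < C. Contradiction.

inconsistent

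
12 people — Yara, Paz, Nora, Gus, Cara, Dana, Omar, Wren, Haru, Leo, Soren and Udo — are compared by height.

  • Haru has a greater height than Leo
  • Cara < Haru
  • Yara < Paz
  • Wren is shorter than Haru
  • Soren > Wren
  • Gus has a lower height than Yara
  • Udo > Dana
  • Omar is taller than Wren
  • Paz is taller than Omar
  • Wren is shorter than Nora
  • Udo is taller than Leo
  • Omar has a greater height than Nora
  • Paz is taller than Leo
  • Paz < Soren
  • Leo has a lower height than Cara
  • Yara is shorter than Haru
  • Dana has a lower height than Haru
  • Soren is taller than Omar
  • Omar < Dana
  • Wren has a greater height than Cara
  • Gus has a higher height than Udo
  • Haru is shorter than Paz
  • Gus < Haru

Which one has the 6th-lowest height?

Chaining the given pairs: Leo < Cara < Wren < Nora < Omar < Dana < Udo < Gus < Yara < Haru < Paz < Soren.
The 6th smallest is Dana.

Dana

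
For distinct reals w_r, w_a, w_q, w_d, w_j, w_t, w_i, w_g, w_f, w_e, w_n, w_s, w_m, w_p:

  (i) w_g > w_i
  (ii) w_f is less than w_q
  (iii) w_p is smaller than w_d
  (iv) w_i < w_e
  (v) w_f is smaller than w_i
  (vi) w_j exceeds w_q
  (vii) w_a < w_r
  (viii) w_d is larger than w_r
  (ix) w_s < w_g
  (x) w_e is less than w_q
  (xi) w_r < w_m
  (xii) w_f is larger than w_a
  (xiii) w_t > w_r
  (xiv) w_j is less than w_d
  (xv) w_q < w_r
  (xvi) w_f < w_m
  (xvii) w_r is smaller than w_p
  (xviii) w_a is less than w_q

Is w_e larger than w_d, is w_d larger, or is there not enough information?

w_d

w_e < w_q and w_q < w_r give w_e < w_r.
With w_r < w_p: w_e < w_q < w_r < w_p.
Then w_p < w_d extends the chain to w_d.
So w_d is larger.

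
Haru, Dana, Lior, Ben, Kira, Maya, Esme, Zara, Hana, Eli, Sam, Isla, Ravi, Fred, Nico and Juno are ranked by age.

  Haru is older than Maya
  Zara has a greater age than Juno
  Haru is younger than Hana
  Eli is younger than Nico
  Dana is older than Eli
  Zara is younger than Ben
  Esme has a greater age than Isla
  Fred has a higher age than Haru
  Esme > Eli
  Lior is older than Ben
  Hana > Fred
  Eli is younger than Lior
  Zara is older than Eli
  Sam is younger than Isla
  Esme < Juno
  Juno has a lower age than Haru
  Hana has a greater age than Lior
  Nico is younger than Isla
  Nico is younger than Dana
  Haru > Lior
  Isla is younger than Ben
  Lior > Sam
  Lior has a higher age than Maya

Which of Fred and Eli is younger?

The relevant relations are Eli < Nico; Nico < Isla; Isla < Esme; Esme < Juno; Juno < Zara; Zara < Ben; Ben < Lior; Lior < Haru; Haru < Fred.
Chaining these gives Eli < Nico < Isla < Esme < Juno < Zara < Ben < Lior < Haru < Fred.
So Eli < Fred; Eli is the younger of the two.

Eli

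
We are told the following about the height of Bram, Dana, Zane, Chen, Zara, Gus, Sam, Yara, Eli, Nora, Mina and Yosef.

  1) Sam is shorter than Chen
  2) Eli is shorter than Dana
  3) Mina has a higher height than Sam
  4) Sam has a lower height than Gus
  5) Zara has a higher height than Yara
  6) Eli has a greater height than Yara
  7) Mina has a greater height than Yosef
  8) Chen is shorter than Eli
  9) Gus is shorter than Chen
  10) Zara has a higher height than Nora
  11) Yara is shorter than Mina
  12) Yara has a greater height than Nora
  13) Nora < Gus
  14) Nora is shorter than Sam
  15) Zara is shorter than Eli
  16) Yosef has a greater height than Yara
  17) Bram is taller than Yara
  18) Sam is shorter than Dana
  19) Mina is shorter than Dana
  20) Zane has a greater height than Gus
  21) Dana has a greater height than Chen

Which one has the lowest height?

Nora

Sam is not least since Nora < Sam; Yara is not least since Nora < Yara; Gus is not least since Sam < Gus; Yosef is not least since Yara < Yosef; Chen is not least since Sam < Chen; Zara is not least since Nora < Zara; Eli is not least since Chen < Eli; Bram is not least since Yara < Bram; Mina is not least since Yosef < Mina; Dana is not least since Chen < Dana; Zane is not least since Gus < Zane.
Only Nora has nothing below it, so Nora is the lowest height.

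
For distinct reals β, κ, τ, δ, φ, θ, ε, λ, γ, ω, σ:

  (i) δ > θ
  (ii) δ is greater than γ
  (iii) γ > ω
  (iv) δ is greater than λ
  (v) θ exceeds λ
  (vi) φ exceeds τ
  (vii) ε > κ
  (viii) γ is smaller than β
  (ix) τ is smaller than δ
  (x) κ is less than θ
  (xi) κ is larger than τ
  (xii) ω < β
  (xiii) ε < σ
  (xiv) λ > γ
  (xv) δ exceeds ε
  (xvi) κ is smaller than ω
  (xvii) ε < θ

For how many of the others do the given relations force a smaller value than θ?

Directly below θ: κ, λ, ε.
One step further: τ, γ (5 so far).
One step further: ω (6 so far).
Nothing else is reachable below θ; 6 in all.

6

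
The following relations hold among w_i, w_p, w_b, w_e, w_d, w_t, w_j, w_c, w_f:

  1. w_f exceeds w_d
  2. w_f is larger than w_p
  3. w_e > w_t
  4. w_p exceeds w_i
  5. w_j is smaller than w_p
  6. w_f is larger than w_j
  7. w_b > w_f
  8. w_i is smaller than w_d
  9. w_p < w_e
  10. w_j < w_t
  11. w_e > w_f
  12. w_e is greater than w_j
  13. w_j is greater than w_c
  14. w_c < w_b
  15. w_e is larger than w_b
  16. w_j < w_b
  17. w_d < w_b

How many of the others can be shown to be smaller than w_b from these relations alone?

Directly below w_b: w_c, w_d, w_j, w_f.
One step further: w_i, w_p (6 so far).
Nothing else is reachable below w_b; 6 in all.

6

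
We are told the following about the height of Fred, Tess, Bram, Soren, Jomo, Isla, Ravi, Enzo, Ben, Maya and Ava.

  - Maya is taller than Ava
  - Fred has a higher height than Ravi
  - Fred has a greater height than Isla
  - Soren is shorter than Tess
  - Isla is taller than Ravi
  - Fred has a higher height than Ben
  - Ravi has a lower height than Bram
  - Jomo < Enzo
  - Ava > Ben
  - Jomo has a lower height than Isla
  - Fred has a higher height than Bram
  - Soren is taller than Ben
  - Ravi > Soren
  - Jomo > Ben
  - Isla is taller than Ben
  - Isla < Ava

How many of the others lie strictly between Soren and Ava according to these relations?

2

The relations place Soren below Ava. An element lies strictly between them when it is forced above Soren and also forced below Ava.
Above Soren: {Ravi, Isla, Bram, Tess, Fred, Maya}. Below Ava: {Ben, Ravi, Jomo, Isla}.
Intersection: {Ravi, Isla} — 2.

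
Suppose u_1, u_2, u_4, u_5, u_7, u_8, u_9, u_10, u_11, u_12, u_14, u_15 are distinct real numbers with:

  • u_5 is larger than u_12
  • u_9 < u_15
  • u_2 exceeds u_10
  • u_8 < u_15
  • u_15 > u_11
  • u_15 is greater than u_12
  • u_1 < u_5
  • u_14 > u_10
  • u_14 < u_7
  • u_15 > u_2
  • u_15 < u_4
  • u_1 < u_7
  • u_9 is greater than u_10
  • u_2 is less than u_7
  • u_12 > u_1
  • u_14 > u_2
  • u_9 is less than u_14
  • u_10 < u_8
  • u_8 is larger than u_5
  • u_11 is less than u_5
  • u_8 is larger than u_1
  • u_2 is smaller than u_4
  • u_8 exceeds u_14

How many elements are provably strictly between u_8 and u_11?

1

The relations place u_11 below u_8. An element lies strictly between them when it is forced above u_11 and also forced below u_8.
Above u_11: {u_5, u_15, u_4}. Below u_8: {u_10, u_1, u_9, u_2, u_12, u_14, u_5}.
Intersection: {u_5} — 1.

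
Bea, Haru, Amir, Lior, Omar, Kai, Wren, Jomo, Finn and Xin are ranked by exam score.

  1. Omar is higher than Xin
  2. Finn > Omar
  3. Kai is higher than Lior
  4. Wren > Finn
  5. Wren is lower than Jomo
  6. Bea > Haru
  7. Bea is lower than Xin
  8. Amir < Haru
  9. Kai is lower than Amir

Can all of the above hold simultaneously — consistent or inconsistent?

Every relation is compatible with Lior < Kai < Amir < Haru < Bea < Xin < Omar < Finn < Wren < Jomo; the set is consistent.

consistent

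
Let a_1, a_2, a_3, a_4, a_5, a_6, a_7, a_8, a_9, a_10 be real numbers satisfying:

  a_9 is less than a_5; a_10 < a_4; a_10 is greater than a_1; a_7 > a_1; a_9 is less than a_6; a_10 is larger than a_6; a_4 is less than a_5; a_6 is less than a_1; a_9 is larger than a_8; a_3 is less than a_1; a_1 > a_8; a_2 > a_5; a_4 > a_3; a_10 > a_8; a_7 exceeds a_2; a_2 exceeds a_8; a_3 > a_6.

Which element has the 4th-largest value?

a_4

Chaining the given pairs: a_8 < a_9 < a_6 < a_3 < a_1 < a_10 < a_4 < a_5 < a_2 < a_7.
Counting 4 from the largest end gives a_4.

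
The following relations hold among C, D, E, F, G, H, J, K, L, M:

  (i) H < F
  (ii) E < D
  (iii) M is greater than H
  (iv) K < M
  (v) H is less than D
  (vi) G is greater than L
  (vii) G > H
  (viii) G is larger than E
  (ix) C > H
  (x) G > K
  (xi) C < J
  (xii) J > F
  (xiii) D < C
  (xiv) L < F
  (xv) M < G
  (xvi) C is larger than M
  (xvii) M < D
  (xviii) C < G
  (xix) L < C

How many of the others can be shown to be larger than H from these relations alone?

Directly above H: M, F, D, C, G.
One step further: J (6 so far).
No other element is forced above H by the given relations, so the count is 6.

6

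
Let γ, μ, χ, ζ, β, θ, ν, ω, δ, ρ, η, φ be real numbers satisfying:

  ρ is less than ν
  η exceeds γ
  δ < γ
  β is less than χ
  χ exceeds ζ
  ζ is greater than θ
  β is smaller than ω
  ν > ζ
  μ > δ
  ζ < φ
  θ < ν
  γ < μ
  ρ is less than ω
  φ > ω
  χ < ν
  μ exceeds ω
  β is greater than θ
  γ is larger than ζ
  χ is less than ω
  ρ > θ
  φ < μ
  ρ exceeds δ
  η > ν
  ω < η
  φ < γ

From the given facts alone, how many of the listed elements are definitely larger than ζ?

7

From ζ the given relations immediately reach χ, φ, γ, ν.
From those, ω, μ, η — 7 in total.
Nothing else is reachable above ζ; 7 in all.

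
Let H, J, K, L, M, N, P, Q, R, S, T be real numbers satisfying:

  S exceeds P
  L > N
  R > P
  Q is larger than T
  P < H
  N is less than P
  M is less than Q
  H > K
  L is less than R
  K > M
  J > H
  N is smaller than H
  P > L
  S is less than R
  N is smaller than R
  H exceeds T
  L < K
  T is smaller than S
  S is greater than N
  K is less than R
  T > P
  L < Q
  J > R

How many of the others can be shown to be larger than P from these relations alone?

6

From P the given relations immediately reach T, S, H, R.
From those, J, Q — 6 in total.
Nothing else is reachable above P; 6 in all.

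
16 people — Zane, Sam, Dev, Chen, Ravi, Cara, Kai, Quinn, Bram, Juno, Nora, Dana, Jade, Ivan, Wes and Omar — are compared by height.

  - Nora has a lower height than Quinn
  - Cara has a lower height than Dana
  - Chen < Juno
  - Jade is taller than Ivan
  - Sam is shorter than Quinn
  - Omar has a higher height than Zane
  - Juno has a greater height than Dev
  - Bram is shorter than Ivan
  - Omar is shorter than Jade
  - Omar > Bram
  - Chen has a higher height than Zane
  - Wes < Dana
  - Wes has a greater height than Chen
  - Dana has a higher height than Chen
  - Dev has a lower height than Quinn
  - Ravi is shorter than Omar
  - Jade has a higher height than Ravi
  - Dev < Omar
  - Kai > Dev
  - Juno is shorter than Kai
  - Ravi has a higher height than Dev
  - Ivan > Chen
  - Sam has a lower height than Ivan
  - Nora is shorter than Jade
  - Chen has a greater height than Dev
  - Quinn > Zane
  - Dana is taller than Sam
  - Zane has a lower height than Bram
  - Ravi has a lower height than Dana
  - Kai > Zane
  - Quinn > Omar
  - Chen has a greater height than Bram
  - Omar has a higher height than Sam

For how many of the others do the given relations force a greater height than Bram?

Directly above Bram: Chen, Omar, Ivan.
One step further: Juno, Wes, Quinn, Jade, Dana (8 so far).
One step further: Kai (9 so far).
Nothing else is reachable above Bram; 9 in all.

9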